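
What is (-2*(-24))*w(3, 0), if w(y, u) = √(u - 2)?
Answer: 48*I*√2 ≈ 67.882*I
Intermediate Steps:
w(y, u) = √(-2 + u)
(-2*(-24))*w(3, 0) = (-2*(-24))*√(-2 + 0) = 48*√(-2) = 48*(I*√2) = 48*I*√2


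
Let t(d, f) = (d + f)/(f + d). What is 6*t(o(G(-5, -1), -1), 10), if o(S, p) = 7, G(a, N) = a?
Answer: 6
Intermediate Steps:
t(d, f) = 1 (t(d, f) = (d + f)/(d + f) = 1)
6*t(o(G(-5, -1), -1), 10) = 6*1 = 6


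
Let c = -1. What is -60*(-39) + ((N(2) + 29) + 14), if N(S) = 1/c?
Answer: 2382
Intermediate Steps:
N(S) = -1 (N(S) = 1/(-1) = -1)
-60*(-39) + ((N(2) + 29) + 14) = -60*(-39) + ((-1 + 29) + 14) = 2340 + (28 + 14) = 2340 + 42 = 2382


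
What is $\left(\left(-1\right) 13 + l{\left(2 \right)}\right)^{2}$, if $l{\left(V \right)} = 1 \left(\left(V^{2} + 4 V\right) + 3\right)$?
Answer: $4$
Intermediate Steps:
$l{\left(V \right)} = 3 + V^{2} + 4 V$ ($l{\left(V \right)} = 1 \left(3 + V^{2} + 4 V\right) = 3 + V^{2} + 4 V$)
$\left(\left(-1\right) 13 + l{\left(2 \right)}\right)^{2} = \left(\left(-1\right) 13 + \left(3 + 2^{2} + 4 \cdot 2\right)\right)^{2} = \left(-13 + \left(3 + 4 + 8\right)\right)^{2} = \left(-13 + 15\right)^{2} = 2^{2} = 4$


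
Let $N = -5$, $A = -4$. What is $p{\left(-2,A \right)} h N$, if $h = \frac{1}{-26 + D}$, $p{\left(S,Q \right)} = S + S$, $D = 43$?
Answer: $\frac{20}{17} \approx 1.1765$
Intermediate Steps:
$p{\left(S,Q \right)} = 2 S$
$h = \frac{1}{17}$ ($h = \frac{1}{-26 + 43} = \frac{1}{17} \approx 0.058824$)
$p{\left(-2,A \right)} h N = 2 \left(-2\right) \frac{1}{17} \left(-5\right) = \left(-4\right) \frac{1}{17} \left(-5\right) = \left(- \frac{4}{17}\right) \left(-5\right) = \frac{20}{17}$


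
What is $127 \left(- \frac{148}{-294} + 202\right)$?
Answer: $\frac{3780536}{147} \approx 25718.0$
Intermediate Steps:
$127 \left(- \frac{148}{-294} + 202\right) = 127 \left(\left(-148\right) \left(- \frac{1}{294}\right) + 202\right) = 127 \left(\frac{74}{147} + 202\right) = 127 \cdot \frac{29768}{147} = \frac{3780536}{147}$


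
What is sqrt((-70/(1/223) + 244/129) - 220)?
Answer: I*sqrt(263395554)/129 ≈ 125.81*I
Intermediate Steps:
sqrt((-70/(1/223) + 244/129) - 220) = sqrt((-70/1/223 + 244*(1/129)) - 220) = sqrt((-70*223 + 244/129) - 220) = sqrt((-15610 + 244/129) - 220) = sqrt(-2013446/129 - 220) = sqrt(-2041826/129) = I*sqrt(263395554)/129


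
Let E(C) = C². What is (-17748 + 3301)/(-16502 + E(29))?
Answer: 14447/15661 ≈ 0.92248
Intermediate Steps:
(-17748 + 3301)/(-16502 + E(29)) = (-17748 + 3301)/(-16502 + 29²) = -14447/(-16502 + 841) = -14447/(-15661) = -14447*(-1/15661) = 14447/15661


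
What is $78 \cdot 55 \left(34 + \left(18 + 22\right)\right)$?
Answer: $317460$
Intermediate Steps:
$78 \cdot 55 \left(34 + \left(18 + 22\right)\right) = 4290 \left(34 + 40\right) = 4290 \cdot 74 = 317460$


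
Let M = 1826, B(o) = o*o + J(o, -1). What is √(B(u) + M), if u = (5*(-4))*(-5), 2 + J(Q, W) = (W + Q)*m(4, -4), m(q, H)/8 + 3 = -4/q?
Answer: 4*√541 ≈ 93.038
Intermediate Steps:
m(q, H) = -24 - 32/q (m(q, H) = -24 + 8*(-4/q) = -24 - 32/q)
J(Q, W) = -2 - 32*Q - 32*W (J(Q, W) = -2 + (W + Q)*(-24 - 32/4) = -2 + (Q + W)*(-24 - 32*¼) = -2 + (Q + W)*(-24 - 8) = -2 + (Q + W)*(-32) = -2 + (-32*Q - 32*W) = -2 - 32*Q - 32*W)
u = 100 (u = -20*(-5) = 100)
B(o) = 30 + o² - 32*o (B(o) = o*o + (-2 - 32*o - 32*(-1)) = o² + (-2 - 32*o + 32) = o² + (30 - 32*o) = 30 + o² - 32*o)
√(B(u) + M) = √((30 + 100² - 32*100) + 1826) = √((30 + 10000 - 3200) + 1826) = √(6830 + 1826) = √8656 = 4*√541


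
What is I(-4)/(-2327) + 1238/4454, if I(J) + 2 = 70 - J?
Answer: 1280069/5182229 ≈ 0.24701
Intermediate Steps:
I(J) = 68 - J (I(J) = -2 + (70 - J) = 68 - J)
I(-4)/(-2327) + 1238/4454 = (68 - 1*(-4))/(-2327) + 1238/4454 = (68 + 4)*(-1/2327) + 1238*(1/4454) = 72*(-1/2327) + 619/2227 = -72/2327 + 619/2227 = 1280069/5182229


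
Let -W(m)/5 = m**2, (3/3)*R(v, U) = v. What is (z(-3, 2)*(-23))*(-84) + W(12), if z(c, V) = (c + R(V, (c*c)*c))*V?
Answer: -4584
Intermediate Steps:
R(v, U) = v
W(m) = -5*m**2
z(c, V) = V*(V + c) (z(c, V) = (c + V)*V = (V + c)*V = V*(V + c))
(z(-3, 2)*(-23))*(-84) + W(12) = ((2*(2 - 3))*(-23))*(-84) - 5*12**2 = ((2*(-1))*(-23))*(-84) - 5*144 = -2*(-23)*(-84) - 720 = 46*(-84) - 720 = -3864 - 720 = -4584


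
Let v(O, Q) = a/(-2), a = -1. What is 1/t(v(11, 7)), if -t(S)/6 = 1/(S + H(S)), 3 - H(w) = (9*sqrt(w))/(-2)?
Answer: -7/12 - 3*sqrt(2)/8 ≈ -1.1137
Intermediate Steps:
v(O, Q) = 1/2 (v(O, Q) = -1/(-2) = -1*(-1/2) = 1/2)
H(w) = 3 + 9*sqrt(w)/2 (H(w) = 3 - 9*sqrt(w)/(-2) = 3 - 9*sqrt(w)*(-1)/2 = 3 - (-9)*sqrt(w)/2 = 3 + 9*sqrt(w)/2)
t(S) = -6/(3 + S + 9*sqrt(S)/2) (t(S) = -6/(S + (3 + 9*sqrt(S)/2)) = -6/(3 + S + 9*sqrt(S)/2))
1/t(v(11, 7)) = 1/(-12/(6 + 2*(1/2) + 9*sqrt(1/2))) = 1/(-12/(6 + 1 + 9*(sqrt(2)/2))) = 1/(-12/(6 + 1 + 9*sqrt(2)/2)) = 1/(-12/(7 + 9*sqrt(2)/2)) = -7/12 - 3*sqrt(2)/8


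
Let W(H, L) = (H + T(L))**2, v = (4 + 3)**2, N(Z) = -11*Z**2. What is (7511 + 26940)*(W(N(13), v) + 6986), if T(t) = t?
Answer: 113105595786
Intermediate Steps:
v = 49 (v = 7**2 = 49)
W(H, L) = (H + L)**2
(7511 + 26940)*(W(N(13), v) + 6986) = (7511 + 26940)*((-11*13**2 + 49)**2 + 6986) = 34451*((-11*169 + 49)**2 + 6986) = 34451*((-1859 + 49)**2 + 6986) = 34451*((-1810)**2 + 6986) = 34451*(3276100 + 6986) = 34451*3283086 = 113105595786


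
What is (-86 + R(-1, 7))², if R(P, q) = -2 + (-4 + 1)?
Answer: 8281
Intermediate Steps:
R(P, q) = -5 (R(P, q) = -2 - 3 = -5)
(-86 + R(-1, 7))² = (-86 - 5)² = (-91)² = 8281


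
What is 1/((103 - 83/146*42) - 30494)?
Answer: -73/2220286 ≈ -3.2879e-5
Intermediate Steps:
1/((103 - 83/146*42) - 30494) = 1/((103 - 1743/73) - 30494) = 1/(5776/73 - 30494) = 1/(-2220286/73) = -73/2220286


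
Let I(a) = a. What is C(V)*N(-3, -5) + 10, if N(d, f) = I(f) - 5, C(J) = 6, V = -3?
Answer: -50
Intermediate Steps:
N(d, f) = -5 + f (N(d, f) = f - 5 = -5 + f)
C(V)*N(-3, -5) + 10 = 6*(-5 - 5) + 10 = 6*(-10) + 10 = -60 + 10 = -50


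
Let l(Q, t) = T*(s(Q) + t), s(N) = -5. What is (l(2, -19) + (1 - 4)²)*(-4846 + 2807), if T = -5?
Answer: -263031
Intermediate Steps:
l(Q, t) = 25 - 5*t (l(Q, t) = -5*(-5 + t) = 25 - 5*t)
(l(2, -19) + (1 - 4)²)*(-4846 + 2807) = ((25 - 5*(-19)) + (1 - 4)²)*(-4846 + 2807) = ((25 + 95) + (-3)²)*(-2039) = (120 + 9)*(-2039) = 129*(-2039) = -263031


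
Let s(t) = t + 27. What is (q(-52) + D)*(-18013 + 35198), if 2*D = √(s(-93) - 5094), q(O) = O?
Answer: -893620 + 17185*I*√1290 ≈ -8.9362e+5 + 6.1723e+5*I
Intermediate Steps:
s(t) = 27 + t
D = I*√1290 (D = √((27 - 93) - 5094)/2 = √(-66 - 5094)/2 = √(-5160)/2 = (2*I*√1290)/2 = I*√1290 ≈ 35.917*I)
(q(-52) + D)*(-18013 + 35198) = (-52 + I*√1290)*(-18013 + 35198) = (-52 + I*√1290)*17185 = -893620 + 17185*I*√1290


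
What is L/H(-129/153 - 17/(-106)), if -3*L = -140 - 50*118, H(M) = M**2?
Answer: 58839336480/13623481 ≈ 4319.0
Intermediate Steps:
L = 6040/3 (L = -(-140 - 50*118)/3 = -(-140 - 5900)/3 = -1/3*(-6040) = 6040/3 ≈ 2013.3)
L/H(-129/153 - 17/(-106)) = 6040/(3*((-129/153 - 17/(-106))**2)) = 6040/(3*((-129*1/153 - 17*(-1/106))**2)) = 6040/(3*((-43/51 + 17/106)**2)) = 6040/(3*((-3691/5406)**2)) = 6040/(3*(13623481/29224836)) = (6040/3)*(29224836/13623481) = 58839336480/13623481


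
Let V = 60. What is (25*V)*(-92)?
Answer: -138000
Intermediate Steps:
(25*V)*(-92) = (25*60)*(-92) = 1500*(-92) = -138000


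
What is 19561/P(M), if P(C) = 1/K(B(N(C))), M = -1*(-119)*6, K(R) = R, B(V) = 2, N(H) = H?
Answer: 39122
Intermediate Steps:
M = 714 (M = 119*6 = 714)
P(C) = 1/2
19561/P(M) = 19561/(1/2) = 19561*2 = 39122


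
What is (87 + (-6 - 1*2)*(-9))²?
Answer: 25281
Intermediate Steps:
(87 + (-6 - 1*2)*(-9))² = (87 + (-6 - 2)*(-9))² = (87 - 8*(-9))² = (87 + 72)² = 159² = 25281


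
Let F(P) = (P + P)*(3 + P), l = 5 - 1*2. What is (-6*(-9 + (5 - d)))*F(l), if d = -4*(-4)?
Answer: 4320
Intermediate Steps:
l = 3 (l = 5 - 2 = 3)
d = 16
F(P) = 2*P*(3 + P) (F(P) = (2*P)*(3 + P) = 2*P*(3 + P))
(-6*(-9 + (5 - d)))*F(l) = (-6*(-9 + (5 - 1*16)))*(2*3*(3 + 3)) = (-6*(-9 + (5 - 16)))*(2*3*6) = -6*(-9 - 11)*36 = -6*(-20)*36 = 120*36 = 4320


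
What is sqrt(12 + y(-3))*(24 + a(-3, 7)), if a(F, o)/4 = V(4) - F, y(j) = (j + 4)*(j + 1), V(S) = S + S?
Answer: 68*sqrt(10) ≈ 215.03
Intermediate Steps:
V(S) = 2*S
y(j) = (1 + j)*(4 + j) (y(j) = (4 + j)*(1 + j) = (1 + j)*(4 + j))
a(F, o) = 32 - 4*F (a(F, o) = 4*(2*4 - F) = 4*(8 - F) = 32 - 4*F)
sqrt(12 + y(-3))*(24 + a(-3, 7)) = sqrt(12 + (4 + (-3)**2 + 5*(-3)))*(24 + (32 - 4*(-3))) = sqrt(12 + (4 + 9 - 15))*(24 + (32 + 12)) = sqrt(12 - 2)*(24 + 44) = sqrt(10)*68 = 68*sqrt(10)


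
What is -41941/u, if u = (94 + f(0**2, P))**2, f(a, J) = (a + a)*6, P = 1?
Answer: -41941/8836 ≈ -4.7466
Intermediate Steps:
f(a, J) = 12*a (f(a, J) = (2*a)*6 = 12*a)
u = 8836 (u = (94 + 12*0**2)**2 = (94 + 12*0)**2 = (94 + 0)**2 = 94**2 = 8836)
-41941/u = -41941/8836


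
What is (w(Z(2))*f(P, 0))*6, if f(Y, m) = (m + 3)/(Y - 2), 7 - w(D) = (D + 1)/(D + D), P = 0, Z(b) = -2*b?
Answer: -477/8 ≈ -59.625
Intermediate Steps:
w(D) = 7 - (1 + D)/(2*D) (w(D) = 7 - (D + 1)/(D + D) = 7 - (1 + D)/(2*D))
f(Y, m) = (3 + m)/(-2 + Y)
(w(Z(2))*f(P, 0))*6 = (((-1 + 13*(-2*2))/(2*((-2*2))))*((3 + 0)/(-2 + 0)))*6 = (((1/2)*(-1 + 13*(-4))/(-4))*(3/(-2)))*6 = (((1/2)*(-1/4)*(-1 - 52))*(-1/2*3))*6 = (((1/2)*(-1/4)*(-53))*(-3/2))*6 = ((53/8)*(-3/2))*6 = -159/16*6 = -477/8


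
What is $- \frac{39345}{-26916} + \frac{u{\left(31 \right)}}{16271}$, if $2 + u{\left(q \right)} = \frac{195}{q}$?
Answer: $\frac{6616412391}{4525485772} \approx 1.462$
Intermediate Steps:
$u{\left(q \right)} = -2 + \frac{195}{q}$
$- \frac{39345}{-26916} + \frac{u{\left(31 \right)}}{16271} = - \frac{39345}{-26916} + \frac{-2 + \frac{195}{31}}{16271} = \left(-39345\right) \left(- \frac{1}{26916}\right) + \left(-2 + 195 \cdot \frac{1}{31}\right) \frac{1}{16271} = \frac{13115}{8972} + \left(-2 + \frac{195}{31}\right) \frac{1}{16271} = \frac{13115}{8972} + \frac{133}{31} \cdot \frac{1}{16271} = \frac{13115}{8972} + \frac{133}{504401} = \frac{6616412391}{4525485772}$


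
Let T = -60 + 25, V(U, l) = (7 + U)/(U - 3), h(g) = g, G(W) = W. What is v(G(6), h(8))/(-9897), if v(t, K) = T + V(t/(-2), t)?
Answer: 107/29691 ≈ 0.0036038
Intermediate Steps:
V(U, l) = (7 + U)/(-3 + U)
T = -35
v(t, K) = -35 + (7 - t/2)/(-3 - t/2) (v(t, K) = -35 + (7 + t/(-2))/(-3 + t/(-2)) = -35 + (7 + t*(-½))/(-3 + t*(-½)) = -35 + (7 - t/2)/(-3 - t/2))
v(G(6), h(8))/(-9897) = (2*(-112 - 17*6)/(6 + 6))/(-9897) = (2*(-112 - 102)/12)*(-1/9897) = (2*(1/12)*(-214))*(-1/9897) = -107/3*(-1/9897) = 107/29691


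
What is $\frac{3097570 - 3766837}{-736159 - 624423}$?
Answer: $\frac{669267}{1360582} \approx 0.4919$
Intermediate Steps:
$\frac{3097570 - 3766837}{-736159 - 624423} = - \frac{669267}{-1360582} = \left(-669267\right) \left(- \frac{1}{1360582}\right) = \frac{669267}{1360582}$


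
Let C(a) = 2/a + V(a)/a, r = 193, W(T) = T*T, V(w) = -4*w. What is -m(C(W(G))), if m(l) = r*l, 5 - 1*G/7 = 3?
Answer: 75463/98 ≈ 770.03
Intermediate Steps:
G = 14 (G = 35 - 7*3 = 35 - 21 = 14)
W(T) = T²
C(a) = -4 + 2/a (C(a) = 2/a + (-4*a)/a = 2/a - 4 = -4 + 2/a)
m(l) = 193*l
-m(C(W(G))) = -193*(-4 + 2/(14²)) = -193*(-4 + 2/196) = -193*(-4 + 2*(1/196)) = -193*(-4 + 1/98) = -193*(-391)/98 = -1*(-75463/98) = 75463/98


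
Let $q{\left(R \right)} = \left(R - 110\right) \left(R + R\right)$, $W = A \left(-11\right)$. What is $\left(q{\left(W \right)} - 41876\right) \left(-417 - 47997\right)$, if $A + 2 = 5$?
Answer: $1570453332$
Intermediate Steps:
$A = 3$ ($A = -2 + 5 = 3$)
$W = -33$ ($W = 3 \left(-11\right) = -33$)
$q{\left(R \right)} = 2 R \left(-110 + R\right)$ ($q{\left(R \right)} = \left(-110 + R\right) 2 R = 2 R \left(-110 + R\right)$)
$\left(q{\left(W \right)} - 41876\right) \left(-417 - 47997\right) = \left(2 \left(-33\right) \left(-110 - 33\right) - 41876\right) \left(-417 - 47997\right) = \left(2 \left(-33\right) \left(-143\right) - 41876\right) \left(-48414\right) = \left(9438 - 41876\right) \left(-48414\right) = \left(-32438\right) \left(-48414\right) = 1570453332$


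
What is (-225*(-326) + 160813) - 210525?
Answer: 23638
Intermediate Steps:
(-225*(-326) + 160813) - 210525 = (73350 + 160813) - 210525 = 234163 - 210525 = 23638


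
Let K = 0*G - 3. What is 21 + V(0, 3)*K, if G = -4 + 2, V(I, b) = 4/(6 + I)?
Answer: 19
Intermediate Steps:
G = -2
K = -3 (K = 0*(-2) - 3 = 0 - 3 = -3)
21 + V(0, 3)*K = 21 + (4/(6 + 0))*(-3) = 21 + (4/6)*(-3) = 21 + (4*(⅙))*(-3) = 21 + (⅔)*(-3) = 21 - 2 = 19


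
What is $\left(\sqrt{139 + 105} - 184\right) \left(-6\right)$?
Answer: $1104 - 12 \sqrt{61} \approx 1010.3$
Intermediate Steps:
$\left(\sqrt{139 + 105} - 184\right) \left(-6\right) = \left(\sqrt{244} - 184\right) \left(-6\right) = \left(2 \sqrt{61} - 184\right) \left(-6\right) = \left(-184 + 2 \sqrt{61}\right) \left(-6\right) = 1104 - 12 \sqrt{61}$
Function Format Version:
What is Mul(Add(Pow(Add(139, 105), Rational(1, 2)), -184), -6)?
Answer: Add(1104, Mul(-12, Pow(61, Rational(1, 2)))) ≈ 1010.3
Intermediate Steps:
Mul(Add(Pow(Add(139, 105), Rational(1, 2)), -184), -6) = Mul(Add(Pow(244, Rational(1, 2)), -184), -6) = Mul(Add(Mul(2, Pow(61, Rational(1, 2))), -184), -6) = Mul(Add(-184, Mul(2, Pow(61, Rational(1, 2)))), -6) = Add(1104, Mul(-12, Pow(61, Rational(1, 2))))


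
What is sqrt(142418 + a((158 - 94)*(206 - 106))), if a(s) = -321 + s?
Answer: sqrt(148497) ≈ 385.35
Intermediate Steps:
sqrt(142418 + a((158 - 94)*(206 - 106))) = sqrt(142418 + (-321 + (158 - 94)*(206 - 106))) = sqrt(142418 + (-321 + 64*100)) = sqrt(142418 + (-321 + 6400)) = sqrt(142418 + 6079) = sqrt(148497)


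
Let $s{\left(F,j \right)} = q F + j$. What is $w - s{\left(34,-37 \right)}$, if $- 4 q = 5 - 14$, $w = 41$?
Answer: $\frac{3}{2} \approx 1.5$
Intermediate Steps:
$q = \frac{9}{4}$ ($q = - \frac{5 - 14}{4} = \left(- \frac{1}{4}\right) \left(-9\right) = \frac{9}{4} \approx 2.25$)
$s{\left(F,j \right)} = j + \frac{9 F}{4}$ ($s{\left(F,j \right)} = \frac{9 F}{4} + j = j + \frac{9 F}{4}$)
$w - s{\left(34,-37 \right)} = 41 - \left(-37 + \frac{9}{4} \cdot 34\right) = 41 - \left(-37 + \frac{153}{2}\right) = 41 - \frac{79}{2} = \frac{3}{2}$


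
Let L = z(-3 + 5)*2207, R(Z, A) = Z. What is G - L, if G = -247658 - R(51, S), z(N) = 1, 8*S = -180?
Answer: -249916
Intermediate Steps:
S = -45/2 (S = (⅛)*(-180) = -45/2 ≈ -22.500)
G = -247709 (G = -247658 - 1*51 = -247658 - 51 = -247709)
L = 2207 (L = 1*2207 = 2207)
G - L = -247709 - 1*2207 = -247709 - 2207 = -249916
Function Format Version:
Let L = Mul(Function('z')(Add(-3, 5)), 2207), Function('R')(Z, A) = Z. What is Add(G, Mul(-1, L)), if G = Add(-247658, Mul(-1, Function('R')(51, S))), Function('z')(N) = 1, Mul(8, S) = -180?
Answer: -249916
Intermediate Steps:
S = Rational(-45, 2) (S = Mul(Rational(1, 8), -180) = Rational(-45, 2) ≈ -22.500)
G = -247709 (G = Add(-247658, Mul(-1, 51)) = Add(-247658, -51) = -247709)
L = 2207 (L = Mul(1, 2207) = 2207)
Add(G, Mul(-1, L)) = Add(-247709, Mul(-1, 2207)) = Add(-247709, -2207) = -249916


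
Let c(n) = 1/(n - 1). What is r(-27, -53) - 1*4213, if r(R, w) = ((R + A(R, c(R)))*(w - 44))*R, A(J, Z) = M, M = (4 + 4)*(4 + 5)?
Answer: 113642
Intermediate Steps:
c(n) = 1/(-1 + n)
M = 72 (M = 8*9 = 72)
A(J, Z) = 72
r(R, w) = R*(-44 + w)*(72 + R) (r(R, w) = ((R + 72)*(w - 44))*R = ((72 + R)*(-44 + w))*R = ((-44 + w)*(72 + R))*R = R*(-44 + w)*(72 + R))
r(-27, -53) - 1*4213 = -27*(-3168 - 44*(-27) + 72*(-53) - 27*(-53)) - 1*4213 = -27*(-3168 + 1188 - 3816 + 1431) - 4213 = -27*(-4365) - 4213 = 117855 - 4213 = 113642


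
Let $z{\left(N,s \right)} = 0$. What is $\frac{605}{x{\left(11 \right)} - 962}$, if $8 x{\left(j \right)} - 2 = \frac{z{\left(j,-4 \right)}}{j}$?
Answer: $- \frac{2420}{3847} \approx -0.62906$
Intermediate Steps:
$x{\left(j \right)} = \frac{1}{4}$ ($x{\left(j \right)} = \frac{1}{4} + \frac{0 \frac{1}{j}}{8} = \frac{1}{4} + \frac{1}{8} \cdot 0 = \frac{1}{4} + 0 = \frac{1}{4}$)
$\frac{605}{x{\left(11 \right)} - 962} = \frac{605}{\frac{1}{4} - 962} = \frac{605}{- \frac{3847}{4}} = 605 \left(- \frac{4}{3847}\right) = - \frac{2420}{3847}$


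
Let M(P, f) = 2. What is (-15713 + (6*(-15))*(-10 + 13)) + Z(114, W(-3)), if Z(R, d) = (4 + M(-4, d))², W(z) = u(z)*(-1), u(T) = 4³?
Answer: -15947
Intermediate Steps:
u(T) = 64
W(z) = -64 (W(z) = 64*(-1) = -64)
Z(R, d) = 36 (Z(R, d) = (4 + 2)² = 6² = 36)
(-15713 + (6*(-15))*(-10 + 13)) + Z(114, W(-3)) = (-15713 + (6*(-15))*(-10 + 13)) + 36 = (-15713 - 90*3) + 36 = (-15713 - 270) + 36 = -15983 + 36 = -15947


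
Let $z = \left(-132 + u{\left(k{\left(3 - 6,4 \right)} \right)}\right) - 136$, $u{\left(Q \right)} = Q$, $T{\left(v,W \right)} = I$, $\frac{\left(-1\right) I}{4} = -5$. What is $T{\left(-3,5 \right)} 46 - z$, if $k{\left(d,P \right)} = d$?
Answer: $1191$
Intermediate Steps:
$I = 20$ ($I = \left(-4\right) \left(-5\right) = 20$)
$T{\left(v,W \right)} = 20$
$z = -271$ ($z = \left(-132 + \left(3 - 6\right)\right) - 136 = \left(-132 - 3\right) - 136 = -135 - 136 = -271$)
$T{\left(-3,5 \right)} 46 - z = 20 \cdot 46 - -271 = 920 + 271 = 1191$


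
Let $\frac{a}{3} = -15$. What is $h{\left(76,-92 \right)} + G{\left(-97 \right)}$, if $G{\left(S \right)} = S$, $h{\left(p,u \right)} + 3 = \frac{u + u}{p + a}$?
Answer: $- \frac{3284}{31} \approx -105.94$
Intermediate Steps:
$a = -45$ ($a = 3 \left(-15\right) = -45$)
$h{\left(p,u \right)} = -3 + \frac{2 u}{-45 + p}$ ($h{\left(p,u \right)} = -3 + \frac{u + u}{p - 45} = -3 + \frac{2 u}{-45 + p}$)
$h{\left(76,-92 \right)} + G{\left(-97 \right)} = \frac{135 - 228 + 2 \left(-92\right)}{-45 + 76} - 97 = \frac{135 - 228 - 184}{31} - 97 = \frac{1}{31} \left(-277\right) - 97 = - \frac{277}{31} - 97 = - \frac{3284}{31}$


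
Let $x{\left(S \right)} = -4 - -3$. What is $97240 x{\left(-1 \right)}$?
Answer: $-97240$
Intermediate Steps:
$x{\left(S \right)} = -1$ ($x{\left(S \right)} = -4 + 3 = -1$)
$97240 x{\left(-1 \right)} = 97240 \left(-1\right) = -97240$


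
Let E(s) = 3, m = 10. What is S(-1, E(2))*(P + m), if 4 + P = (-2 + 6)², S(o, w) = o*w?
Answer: -66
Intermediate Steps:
P = 12 (P = -4 + (-2 + 6)² = -4 + 4² = -4 + 16 = 12)
S(-1, E(2))*(P + m) = (-1*3)*(12 + 10) = -3*22 = -66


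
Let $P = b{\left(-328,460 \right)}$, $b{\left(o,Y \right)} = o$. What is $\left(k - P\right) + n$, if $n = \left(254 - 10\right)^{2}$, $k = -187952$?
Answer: $-128088$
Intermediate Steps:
$P = -328$
$n = 59536$ ($n = 244^{2} = 59536$)
$\left(k - P\right) + n = \left(-187952 - -328\right) + 59536 = \left(-187952 + 328\right) + 59536 = -187624 + 59536 = -128088$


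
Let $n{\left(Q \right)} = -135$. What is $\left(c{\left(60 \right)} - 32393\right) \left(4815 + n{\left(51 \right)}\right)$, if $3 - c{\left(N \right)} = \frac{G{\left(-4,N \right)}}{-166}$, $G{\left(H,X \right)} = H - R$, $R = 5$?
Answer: $- \frac{12581592660}{83} \approx -1.5159 \cdot 10^{8}$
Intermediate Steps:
$G{\left(H,X \right)} = -5 + H$ ($G{\left(H,X \right)} = H - 5 = -5 + H$)
$c{\left(N \right)} = \frac{489}{166}$ ($c{\left(N \right)} = 3 - \frac{-5 - 4}{-166} = 3 - \left(-9\right) \left(- \frac{1}{166}\right) = 3 - \frac{9}{166} = \frac{489}{166}$)
$\left(c{\left(60 \right)} - 32393\right) \left(4815 + n{\left(51 \right)}\right) = \left(\frac{489}{166} - 32393\right) \left(4815 - 135\right) = \left(- \frac{5376749}{166}\right) 4680 = - \frac{12581592660}{83}$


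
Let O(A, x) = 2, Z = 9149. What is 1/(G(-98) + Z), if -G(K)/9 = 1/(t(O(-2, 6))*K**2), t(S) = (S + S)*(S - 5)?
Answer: 38416/351467987 ≈ 0.00010930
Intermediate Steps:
t(S) = 2*S*(-5 + S) (t(S) = (2*S)*(-5 + S) = 2*S*(-5 + S))
G(K) = 3/(4*K**2) (G(K) = -9*1/(4*K**2*(-5 + 2)) = -9*(-1/(12*K**2)) = -(-3)/(4*K**2) = 3/(4*K**2))
1/(G(-98) + Z) = 1/((3/4)/(-98)**2 + 9149) = 1/((3/4)*(1/9604) + 9149) = 1/(3/38416 + 9149) = 1/(351467987/38416) = 38416/351467987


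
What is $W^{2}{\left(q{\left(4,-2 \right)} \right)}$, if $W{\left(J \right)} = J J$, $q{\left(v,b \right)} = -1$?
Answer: $1$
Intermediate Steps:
$W{\left(J \right)} = J^{2}$
$W^{2}{\left(q{\left(4,-2 \right)} \right)} = \left(\left(-1\right)^{2}\right)^{2} = 1^{2} = 1$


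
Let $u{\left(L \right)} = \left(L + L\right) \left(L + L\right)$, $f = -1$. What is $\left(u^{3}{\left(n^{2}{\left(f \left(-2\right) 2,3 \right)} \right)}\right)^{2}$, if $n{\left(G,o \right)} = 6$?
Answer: $19408409961765342806016$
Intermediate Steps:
$u{\left(L \right)} = 4 L^{2}$ ($u{\left(L \right)} = 2 L 2 L = 4 L^{2}$)
$\left(u^{3}{\left(n^{2}{\left(f \left(-2\right) 2,3 \right)} \right)}\right)^{2} = \left(\left(4 \left(6^{2}\right)^{2}\right)^{3}\right)^{2} = \left(\left(4 \cdot 36^{2}\right)^{3}\right)^{2} = \left(\left(4 \cdot 1296\right)^{3}\right)^{2} = \left(5184^{3}\right)^{2} = 139314069504^{2} = 19408409961765342806016$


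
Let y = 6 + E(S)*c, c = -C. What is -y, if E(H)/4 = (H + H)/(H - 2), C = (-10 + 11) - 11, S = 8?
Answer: -338/3 ≈ -112.67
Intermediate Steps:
C = -10 (C = 1 - 11 = -10)
E(H) = 8*H/(-2 + H) (E(H) = 4*((H + H)/(H - 2)) = 4*((2*H)/(-2 + H)) = 4*(2*H/(-2 + H)) = 8*H/(-2 + H))
c = 10 (c = -1*(-10) = 10)
y = 338/3 (y = 6 + (8*8/(-2 + 8))*10 = 6 + (8*8/6)*10 = 6 + (8*8*(⅙))*10 = 6 + (32/3)*10 = 6 + 320/3 = 338/3 ≈ 112.67)
-y = -1*338/3 = -338/3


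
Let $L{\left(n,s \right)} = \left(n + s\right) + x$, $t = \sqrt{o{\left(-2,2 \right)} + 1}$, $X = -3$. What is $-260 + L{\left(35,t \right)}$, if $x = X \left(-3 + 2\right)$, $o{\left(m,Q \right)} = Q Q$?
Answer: $-222 + \sqrt{5} \approx -219.76$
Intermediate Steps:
$o{\left(m,Q \right)} = Q^{2}$
$x = 3$ ($x = - 3 \left(-3 + 2\right) = \left(-3\right) \left(-1\right) = 3$)
$t = \sqrt{5}$ ($t = \sqrt{2^{2} + 1} = \sqrt{4 + 1} = \sqrt{5} \approx 2.2361$)
$L{\left(n,s \right)} = 3 + n + s$ ($L{\left(n,s \right)} = \left(n + s\right) + 3 = 3 + n + s$)
$-260 + L{\left(35,t \right)} = -260 + \left(3 + 35 + \sqrt{5}\right) = -260 + \left(38 + \sqrt{5}\right) = -222 + \sqrt{5}$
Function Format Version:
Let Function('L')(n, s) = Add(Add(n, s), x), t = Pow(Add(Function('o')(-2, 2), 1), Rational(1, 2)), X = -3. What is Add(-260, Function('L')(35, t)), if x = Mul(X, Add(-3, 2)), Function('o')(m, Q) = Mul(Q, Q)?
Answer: Add(-222, Pow(5, Rational(1, 2))) ≈ -219.76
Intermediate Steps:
Function('o')(m, Q) = Pow(Q, 2)
x = 3 (x = Mul(-3, Add(-3, 2)) = Mul(-3, -1) = 3)
t = Pow(5, Rational(1, 2)) (t = Pow(Add(Pow(2, 2), 1), Rational(1, 2)) = Pow(Add(4, 1), Rational(1, 2)) = Pow(5, Rational(1, 2)) ≈ 2.2361)
Function('L')(n, s) = Add(3, n, s) (Function('L')(n, s) = Add(Add(n, s), 3) = Add(3, n, s))
Add(-260, Function('L')(35, t)) = Add(-260, Add(3, 35, Pow(5, Rational(1, 2)))) = Add(-260, Add(38, Pow(5, Rational(1, 2)))) = Add(-222, Pow(5, Rational(1, 2)))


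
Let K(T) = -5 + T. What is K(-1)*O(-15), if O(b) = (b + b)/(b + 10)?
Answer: -36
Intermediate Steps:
O(b) = 2*b/(10 + b) (O(b) = (2*b)/(10 + b) = 2*b/(10 + b))
K(-1)*O(-15) = (-5 - 1)*(2*(-15)/(10 - 15)) = -12*(-15)/(-5) = -12*(-15)*(-1)/5 = -6*6 = -36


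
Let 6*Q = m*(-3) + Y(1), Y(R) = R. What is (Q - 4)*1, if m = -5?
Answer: -4/3 ≈ -1.3333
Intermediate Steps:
Q = 8/3 (Q = (-5*(-3) + 1)/6 = (15 + 1)/6 = (⅙)*16 = 8/3 ≈ 2.6667)
(Q - 4)*1 = (8/3 - 4)*1 = -4/3*1 = -4/3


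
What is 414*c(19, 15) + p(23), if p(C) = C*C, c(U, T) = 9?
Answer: 4255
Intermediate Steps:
p(C) = C**2
414*c(19, 15) + p(23) = 414*9 + 23**2 = 3726 + 529 = 4255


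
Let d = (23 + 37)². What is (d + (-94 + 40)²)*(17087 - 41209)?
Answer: -157178952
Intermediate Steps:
d = 3600 (d = 60² = 3600)
(d + (-94 + 40)²)*(17087 - 41209) = (3600 + (-94 + 40)²)*(17087 - 41209) = (3600 + (-54)²)*(-24122) = (3600 + 2916)*(-24122) = 6516*(-24122) = -157178952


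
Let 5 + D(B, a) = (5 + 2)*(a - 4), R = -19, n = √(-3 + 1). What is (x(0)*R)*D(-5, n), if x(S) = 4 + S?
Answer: 2508 - 532*I*√2 ≈ 2508.0 - 752.36*I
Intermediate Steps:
n = I*√2 (n = √(-2) = I*√2 ≈ 1.4142*I)
D(B, a) = -33 + 7*a (D(B, a) = -5 + (5 + 2)*(a - 4) = -5 + 7*(-4 + a) = -5 + (-28 + 7*a) = -33 + 7*a)
(x(0)*R)*D(-5, n) = ((4 + 0)*(-19))*(-33 + 7*(I*√2)) = (4*(-19))*(-33 + 7*I*√2) = -76*(-33 + 7*I*√2) = 2508 - 532*I*√2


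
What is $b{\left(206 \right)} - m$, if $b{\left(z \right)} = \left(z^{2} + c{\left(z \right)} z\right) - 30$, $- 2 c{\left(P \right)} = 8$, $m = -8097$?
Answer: $49679$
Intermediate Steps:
$c{\left(P \right)} = -4$ ($c{\left(P \right)} = \left(- \frac{1}{2}\right) 8 = -4$)
$b{\left(z \right)} = -30 + z^{2} - 4 z$ ($b{\left(z \right)} = \left(z^{2} - 4 z\right) - 30 = -30 + z^{2} - 4 z$)
$b{\left(206 \right)} - m = \left(-30 + 206^{2} - 824\right) - -8097 = \left(-30 + 42436 - 824\right) + 8097 = 41582 + 8097 = 49679$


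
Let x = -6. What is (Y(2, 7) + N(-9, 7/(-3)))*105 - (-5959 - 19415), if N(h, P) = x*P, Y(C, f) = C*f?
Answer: 28314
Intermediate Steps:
N(h, P) = -6*P
(Y(2, 7) + N(-9, 7/(-3)))*105 - (-5959 - 19415) = (2*7 - 42/(-3))*105 - (-5959 - 19415) = (14 - 42*(-1)/3)*105 - 1*(-25374) = (14 - 6*(-7/3))*105 + 25374 = (14 + 14)*105 + 25374 = 28*105 + 25374 = 2940 + 25374 = 28314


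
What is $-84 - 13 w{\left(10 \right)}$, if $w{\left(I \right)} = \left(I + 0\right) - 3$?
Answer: $-175$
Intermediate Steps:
$w{\left(I \right)} = -3 + I$ ($w{\left(I \right)} = I - 3 = -3 + I$)
$-84 - 13 w{\left(10 \right)} = -84 - 13 \left(-3 + 10\right) = -84 - 91 = -175$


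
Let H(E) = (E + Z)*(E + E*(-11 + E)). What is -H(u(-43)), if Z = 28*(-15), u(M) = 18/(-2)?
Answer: 73359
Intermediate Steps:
u(M) = -9 (u(M) = -½*18 = -9)
Z = -420
H(E) = (-420 + E)*(E + E*(-11 + E)) (H(E) = (E - 420)*(E + E*(-11 + E)) = (-420 + E)*(E + E*(-11 + E)))
-H(u(-43)) = -(-9)*(4200 + (-9)² - 430*(-9)) = -(-9)*(4200 + 81 + 3870) = -(-9)*8151 = -1*(-73359) = 73359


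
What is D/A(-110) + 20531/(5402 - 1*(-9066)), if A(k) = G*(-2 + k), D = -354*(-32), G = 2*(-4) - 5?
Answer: 12111665/1316588 ≈ 9.1993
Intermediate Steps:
G = -13 (G = -8 - 5 = -13)
D = 11328
A(k) = 26 - 13*k (A(k) = -13*(-2 + k) = 26 - 13*k)
D/A(-110) + 20531/(5402 - 1*(-9066)) = 11328/(26 - 13*(-110)) + 20531/(5402 - 1*(-9066)) = 11328/(26 + 1430) + 20531/(5402 + 9066) = 11328/1456 + 20531/14468 = 11328*(1/1456) + 20531*(1/14468) = 708/91 + 20531/14468 = 12111665/1316588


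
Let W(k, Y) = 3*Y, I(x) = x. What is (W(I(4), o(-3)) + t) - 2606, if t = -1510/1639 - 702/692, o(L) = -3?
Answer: -1484048559/567094 ≈ -2616.9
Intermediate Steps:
t = -1097749/567094 (t = -1510*1/1639 - 702*1/692 = -1510/1639 - 351/346 = -1097749/567094 ≈ -1.9357)
(W(I(4), o(-3)) + t) - 2606 = (3*(-3) - 1097749/567094) - 2606 = (-9 - 1097749/567094) - 2606 = -6201595/567094 - 2606 = -1484048559/567094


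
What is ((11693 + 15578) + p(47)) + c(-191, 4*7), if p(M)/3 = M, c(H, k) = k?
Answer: 27440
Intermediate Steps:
p(M) = 3*M
((11693 + 15578) + p(47)) + c(-191, 4*7) = ((11693 + 15578) + 3*47) + 4*7 = (27271 + 141) + 28 = 27412 + 28 = 27440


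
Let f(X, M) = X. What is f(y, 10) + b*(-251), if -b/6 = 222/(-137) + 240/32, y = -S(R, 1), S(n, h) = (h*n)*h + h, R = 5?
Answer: 1212261/137 ≈ 8848.6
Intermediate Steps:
S(n, h) = h + n*h² (S(n, h) = n*h² + h = h + n*h²)
y = -6 (y = -(1 + 1*5) = -(1 + 5) = -6 ≈ -6.0000)
b = -4833/137 (b = -6*(222/(-137) + 240/32) = -6*(222*(-1/137) + 240*(1/32)) = -6*(-222/137 + 15/2) = -6*1611/274 = -4833/137 ≈ -35.277)
f(y, 10) + b*(-251) = -6 - 4833/137*(-251) = -6 + 1213083/137 = 1212261/137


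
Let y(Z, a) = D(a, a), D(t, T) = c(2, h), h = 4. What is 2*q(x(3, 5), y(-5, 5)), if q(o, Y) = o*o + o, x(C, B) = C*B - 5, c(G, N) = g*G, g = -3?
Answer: 220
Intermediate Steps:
c(G, N) = -3*G
D(t, T) = -6 (D(t, T) = -3*2 = -6)
y(Z, a) = -6
x(C, B) = -5 + B*C (x(C, B) = B*C - 5 = -5 + B*C)
q(o, Y) = o + o**2 (q(o, Y) = o**2 + o = o + o**2)
2*q(x(3, 5), y(-5, 5)) = 2*((-5 + 5*3)*(1 + (-5 + 5*3))) = 2*((-5 + 15)*(1 + (-5 + 15))) = 2*(10*(1 + 10)) = 2*(10*11) = 2*110 = 220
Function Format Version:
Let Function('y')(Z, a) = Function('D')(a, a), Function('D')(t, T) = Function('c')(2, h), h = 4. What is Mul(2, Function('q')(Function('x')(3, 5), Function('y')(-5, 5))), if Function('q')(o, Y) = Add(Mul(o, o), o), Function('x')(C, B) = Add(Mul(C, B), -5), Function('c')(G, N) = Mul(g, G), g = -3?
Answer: 220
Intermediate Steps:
Function('c')(G, N) = Mul(-3, G)
Function('D')(t, T) = -6 (Function('D')(t, T) = Mul(-3, 2) = -6)
Function('y')(Z, a) = -6
Function('x')(C, B) = Add(-5, Mul(B, C)) (Function('x')(C, B) = Add(Mul(B, C), -5) = Add(-5, Mul(B, C)))
Function('q')(o, Y) = Add(o, Pow(o, 2)) (Function('q')(o, Y) = Add(Pow(o, 2), o) = Add(o, Pow(o, 2)))
Mul(2, Function('q')(Function('x')(3, 5), Function('y')(-5, 5))) = Mul(2, Mul(Add(-5, Mul(5, 3)), Add(1, Add(-5, Mul(5, 3))))) = Mul(2, Mul(Add(-5, 15), Add(1, Add(-5, 15)))) = Mul(2, Mul(10, Add(1, 10))) = Mul(2, Mul(10, 11)) = Mul(2, 110) = 220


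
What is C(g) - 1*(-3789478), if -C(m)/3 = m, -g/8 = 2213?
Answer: 3842590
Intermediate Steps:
g = -17704 (g = -8*2213 = -17704)
C(m) = -3*m
C(g) - 1*(-3789478) = -3*(-17704) - 1*(-3789478) = 53112 + 3789478 = 3842590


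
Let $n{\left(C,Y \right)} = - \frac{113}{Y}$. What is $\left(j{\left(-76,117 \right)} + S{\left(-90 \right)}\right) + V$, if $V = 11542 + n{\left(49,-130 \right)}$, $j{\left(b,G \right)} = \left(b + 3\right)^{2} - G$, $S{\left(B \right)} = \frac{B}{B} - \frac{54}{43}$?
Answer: $\frac{93658289}{5590} \approx 16755.0$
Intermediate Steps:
$S{\left(B \right)} = - \frac{11}{43}$ ($S{\left(B \right)} = 1 - \frac{54}{43} = - \frac{11}{43}$)
$j{\left(b,G \right)} = \left(3 + b\right)^{2} - G$
$V = \frac{1500573}{130}$ ($V = 11542 - \frac{113}{-130} = 11542 - - \frac{113}{130} = 11542 + \frac{113}{130} = \frac{1500573}{130} \approx 11543.0$)
$\left(j{\left(-76,117 \right)} + S{\left(-90 \right)}\right) + V = \left(\left(\left(3 - 76\right)^{2} - 117\right) - \frac{11}{43}\right) + \frac{1500573}{130} = \left(\left(\left(-73\right)^{2} - 117\right) - \frac{11}{43}\right) + \frac{1500573}{130} = \left(\left(5329 - 117\right) - \frac{11}{43}\right) + \frac{1500573}{130} = \left(5212 - \frac{11}{43}\right) + \frac{1500573}{130} = \frac{224105}{43} + \frac{1500573}{130} = \frac{93658289}{5590}$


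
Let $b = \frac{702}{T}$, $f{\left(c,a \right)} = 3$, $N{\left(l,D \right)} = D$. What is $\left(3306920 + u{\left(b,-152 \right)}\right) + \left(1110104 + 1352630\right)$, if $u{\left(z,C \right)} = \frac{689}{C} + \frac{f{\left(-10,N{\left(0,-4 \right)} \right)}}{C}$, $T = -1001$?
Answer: $\frac{219246679}{38} \approx 5.7696 \cdot 10^{6}$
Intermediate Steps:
$b = - \frac{54}{77}$ ($b = \frac{702}{-1001} = 702 \left(- \frac{1}{1001}\right) = - \frac{54}{77} \approx -0.7013$)
$u{\left(z,C \right)} = \frac{692}{C}$ ($u{\left(z,C \right)} = \frac{689}{C} + \frac{3}{C} = \frac{692}{C}$)
$\left(3306920 + u{\left(b,-152 \right)}\right) + \left(1110104 + 1352630\right) = \left(3306920 + \frac{692}{-152}\right) + \left(1110104 + 1352630\right) = \left(3306920 + 692 \left(- \frac{1}{152}\right)\right) + 2462734 = \left(3306920 - \frac{173}{38}\right) + 2462734 = \frac{125662787}{38} + 2462734 = \frac{219246679}{38}$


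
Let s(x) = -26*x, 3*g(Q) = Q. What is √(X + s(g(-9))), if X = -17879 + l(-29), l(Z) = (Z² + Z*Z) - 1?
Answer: 2*I*√4030 ≈ 126.96*I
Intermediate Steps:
l(Z) = -1 + 2*Z² (l(Z) = (Z² + Z²) - 1 = 2*Z² - 1 = -1 + 2*Z²)
X = -16198 (X = -17879 + (-1 + 2*(-29)²) = -17879 + (-1 + 2*841) = -17879 + (-1 + 1682) = -17879 + 1681 = -16198)
g(Q) = Q/3
√(X + s(g(-9))) = √(-16198 - 26*(-9)/3) = √(-16198 - 26*(-3)) = √(-16198 + 78) = √(-16120) = 2*I*√4030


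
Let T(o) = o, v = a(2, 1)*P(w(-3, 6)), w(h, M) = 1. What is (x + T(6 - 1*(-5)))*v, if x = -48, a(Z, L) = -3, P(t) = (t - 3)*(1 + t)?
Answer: -444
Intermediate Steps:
P(t) = (1 + t)*(-3 + t) (P(t) = (-3 + t)*(1 + t) = (1 + t)*(-3 + t))
v = 12 (v = -3*(-3 + 1² - 2*1) = -3*(-3 + 1 - 2) = -3*(-4) = 12)
(x + T(6 - 1*(-5)))*v = (-48 + (6 - 1*(-5)))*12 = (-48 + (6 + 5))*12 = (-48 + 11)*12 = -37*12 = -444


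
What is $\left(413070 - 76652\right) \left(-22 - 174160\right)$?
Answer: $-58597960076$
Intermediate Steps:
$\left(413070 - 76652\right) \left(-22 - 174160\right) = 336418 \left(-174182\right) = -58597960076$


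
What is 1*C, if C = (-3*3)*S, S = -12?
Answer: 108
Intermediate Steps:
C = 108 (C = -3*3*(-12) = -9*(-12) = 108)
1*C = 1*108 = 108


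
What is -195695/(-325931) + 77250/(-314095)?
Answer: 7257730255/20474659489 ≈ 0.35447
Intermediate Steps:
-195695/(-325931) + 77250/(-314095) = -195695*(-1/325931) + 77250*(-1/314095) = 195695/325931 - 15450/62819 = 7257730255/20474659489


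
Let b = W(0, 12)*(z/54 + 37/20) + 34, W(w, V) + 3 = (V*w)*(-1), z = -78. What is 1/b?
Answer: 60/1967 ≈ 0.030503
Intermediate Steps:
W(w, V) = -3 - V*w (W(w, V) = -3 + (V*w)*(-1) = -3 - V*w)
b = 1967/60 (b = (-3 - 1*12*0)*(-78/54 + 37/20) + 34 = (-3 + 0)*(-78*1/54 + 37*(1/20)) + 34 = -3*(-13/9 + 37/20) + 34 = -3*73/180 + 34 = -73/60 + 34 = 1967/60 ≈ 32.783)
1/b = 1/(1967/60) = 60/1967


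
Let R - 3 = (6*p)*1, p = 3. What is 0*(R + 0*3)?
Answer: 0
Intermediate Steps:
R = 21 (R = 3 + (6*3)*1 = 3 + 18*1 = 3 + 18 = 21)
0*(R + 0*3) = 0*(21 + 0*3) = 0*(21 + 0) = 0*21 = 0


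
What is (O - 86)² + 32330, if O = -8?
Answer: 41166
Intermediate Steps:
(O - 86)² + 32330 = (-8 - 86)² + 32330 = (-94)² + 32330 = 8836 + 32330 = 41166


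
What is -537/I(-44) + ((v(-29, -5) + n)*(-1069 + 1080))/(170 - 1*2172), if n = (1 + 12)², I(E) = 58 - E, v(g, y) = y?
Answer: -19077/3094 ≈ -6.1658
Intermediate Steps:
n = 169 (n = 13² = 169)
-537/I(-44) + ((v(-29, -5) + n)*(-1069 + 1080))/(170 - 1*2172) = -537/(58 - 1*(-44)) + ((-5 + 169)*(-1069 + 1080))/(170 - 1*2172) = -537/(58 + 44) + (164*11)/(170 - 2172) = -537/102 + 1804/(-2002) = -537*1/102 + 1804*(-1/2002) = -179/34 - 82/91 = -19077/3094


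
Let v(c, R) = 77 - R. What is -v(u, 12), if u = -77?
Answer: -65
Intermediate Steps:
-v(u, 12) = -(77 - 1*12) = -(77 - 12) = -1*65 = -65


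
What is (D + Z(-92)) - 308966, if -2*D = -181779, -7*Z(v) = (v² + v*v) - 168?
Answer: -3086591/14 ≈ -2.2047e+5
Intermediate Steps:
Z(v) = 24 - 2*v²/7 (Z(v) = -((v² + v*v) - 168)/7 = -((v² + v²) - 168)/7 = -(2*v² - 168)/7 = -(-168 + 2*v²)/7 = 24 - 2*v²/7)
D = 181779/2 (D = -½*(-181779) = 181779/2 ≈ 90890.)
(D + Z(-92)) - 308966 = (181779/2 + (24 - 2/7*(-92)²)) - 308966 = (181779/2 + (24 - 2/7*8464)) - 308966 = (181779/2 + (24 - 16928/7)) - 308966 = (181779/2 - 16760/7) - 308966 = 1238933/14 - 308966 = -3086591/14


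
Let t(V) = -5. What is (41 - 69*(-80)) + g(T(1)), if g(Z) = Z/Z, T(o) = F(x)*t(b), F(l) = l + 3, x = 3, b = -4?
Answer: 5562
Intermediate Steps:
F(l) = 3 + l
T(o) = -30 (T(o) = (3 + 3)*(-5) = 6*(-5) = -30)
g(Z) = 1
(41 - 69*(-80)) + g(T(1)) = (41 - 69*(-80)) + 1 = (41 + 5520) + 1 = 5561 + 1 = 5562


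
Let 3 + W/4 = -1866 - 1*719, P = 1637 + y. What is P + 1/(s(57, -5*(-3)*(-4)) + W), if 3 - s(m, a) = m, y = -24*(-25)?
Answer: 23278221/10406 ≈ 2237.0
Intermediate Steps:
y = 600
s(m, a) = 3 - m
P = 2237 (P = 1637 + 600 = 2237)
W = -10352 (W = -12 + 4*(-1866 - 1*719) = -12 + 4*(-1866 - 719) = -12 + 4*(-2585) = -12 - 10340 = -10352)
P + 1/(s(57, -5*(-3)*(-4)) + W) = 2237 + 1/((3 - 1*57) - 10352) = 2237 + 1/((3 - 57) - 10352) = 2237 + 1/(-54 - 10352) = 2237 + 1/(-10406) = 2237 - 1/10406 = 23278221/10406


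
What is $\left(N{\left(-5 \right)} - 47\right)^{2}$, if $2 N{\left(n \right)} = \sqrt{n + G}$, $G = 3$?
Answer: $\frac{\left(94 - i \sqrt{2}\right)^{2}}{4} \approx 2208.5 - 66.468 i$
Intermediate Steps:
$N{\left(n \right)} = \frac{\sqrt{3 + n}}{2}$ ($N{\left(n \right)} = \frac{\sqrt{n + 3}}{2} = \frac{\sqrt{3 + n}}{2}$)
$\left(N{\left(-5 \right)} - 47\right)^{2} = \left(\frac{\sqrt{3 - 5}}{2} - 47\right)^{2} = \left(\frac{\sqrt{-2}}{2} - 47\right)^{2} = \left(\frac{i \sqrt{2}}{2} - 47\right)^{2} = \left(-47 + \frac{i \sqrt{2}}{2}\right)^{2}$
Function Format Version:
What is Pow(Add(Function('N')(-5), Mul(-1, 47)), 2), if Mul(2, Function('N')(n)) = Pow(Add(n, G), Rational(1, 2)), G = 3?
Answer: Mul(Rational(1, 4), Pow(Add(94, Mul(-1, I, Pow(2, Rational(1, 2)))), 2)) ≈ Add(2208.5, Mul(-66.468, I))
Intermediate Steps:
Function('N')(n) = Mul(Rational(1, 2), Pow(Add(3, n), Rational(1, 2))) (Function('N')(n) = Mul(Rational(1, 2), Pow(Add(n, 3), Rational(1, 2))) = Mul(Rational(1, 2), Pow(Add(3, n), Rational(1, 2))))
Pow(Add(Function('N')(-5), Mul(-1, 47)), 2) = Pow(Add(Mul(Rational(1, 2), Pow(Add(3, -5), Rational(1, 2))), Mul(-1, 47)), 2) = Pow(Add(Mul(Rational(1, 2), Pow(-2, Rational(1, 2))), -47), 2) = Pow(Add(Mul(Rational(1, 2), Mul(I, Pow(2, Rational(1, 2)))), -47), 2) = Pow(Add(Mul(Rational(1, 2), I, Pow(2, Rational(1, 2))), -47), 2) = Pow(Add(-47, Mul(Rational(1, 2), I, Pow(2, Rational(1, 2)))), 2)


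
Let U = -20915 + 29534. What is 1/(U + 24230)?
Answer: 1/32849 ≈ 3.0442e-5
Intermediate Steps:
U = 8619
1/(U + 24230) = 1/(8619 + 24230) = 1/32849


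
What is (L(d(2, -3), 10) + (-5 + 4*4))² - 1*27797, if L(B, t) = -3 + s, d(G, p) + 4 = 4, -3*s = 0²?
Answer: -27733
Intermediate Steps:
s = 0 (s = -⅓*0² = -⅓*0 = 0)
d(G, p) = 0 (d(G, p) = -4 + 4 = 0)
L(B, t) = -3 (L(B, t) = -3 + 0 = -3)
(L(d(2, -3), 10) + (-5 + 4*4))² - 1*27797 = (-3 + (-5 + 4*4))² - 1*27797 = (-3 + (-5 + 16))² - 27797 = (-3 + 11)² - 27797 = 8² - 27797 = 64 - 27797 = -27733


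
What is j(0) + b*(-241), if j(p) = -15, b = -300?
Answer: 72285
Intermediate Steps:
j(0) + b*(-241) = -15 - 300*(-241) = -15 + 72300 = 72285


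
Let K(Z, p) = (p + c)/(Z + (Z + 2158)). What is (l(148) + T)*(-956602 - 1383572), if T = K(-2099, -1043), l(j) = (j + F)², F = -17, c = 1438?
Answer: -2730830556661/68 ≈ -4.0159e+10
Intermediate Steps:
K(Z, p) = (1438 + p)/(2158 + 2*Z) (K(Z, p) = (p + 1438)/(Z + (Z + 2158)) = (1438 + p)/(Z + (2158 + Z)) = (1438 + p)/(2158 + 2*Z))
l(j) = (-17 + j)² (l(j) = (j - 17)² = (-17 + j)²)
T = -79/408 (T = (1438 - 1043)/(2*(1079 - 2099)) = (½)*395/(-1020) = (½)*(-1/1020)*395 = -79/408 ≈ -0.19363)
(l(148) + T)*(-956602 - 1383572) = ((-17 + 148)² - 79/408)*(-956602 - 1383572) = (131² - 79/408)*(-2340174) = (17161 - 79/408)*(-2340174) = (7001609/408)*(-2340174) = -2730830556661/68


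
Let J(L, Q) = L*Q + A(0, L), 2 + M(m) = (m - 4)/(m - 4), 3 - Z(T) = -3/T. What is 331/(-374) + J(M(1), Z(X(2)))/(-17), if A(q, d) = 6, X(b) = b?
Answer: -182/187 ≈ -0.97326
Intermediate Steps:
Z(T) = 3 + 3/T (Z(T) = 3 - (-3)/T = 3 + 3/T)
M(m) = -1 (M(m) = -2 + (m - 4)/(m - 4) = -2 + (-4 + m)/(-4 + m) = -2 + 1 = -1)
J(L, Q) = 6 + L*Q (J(L, Q) = L*Q + 6 = 6 + L*Q)
331/(-374) + J(M(1), Z(X(2)))/(-17) = 331/(-374) + (6 - (3 + 3/2))/(-17) = 331*(-1/374) + (6 - (3 + 3*(½)))*(-1/17) = -331/374 + (6 - (3 + 3/2))*(-1/17) = -331/374 + (6 - 1*9/2)*(-1/17) = -331/374 + (6 - 9/2)*(-1/17) = -331/374 + (3/2)*(-1/17) = -331/374 - 3/34 = -182/187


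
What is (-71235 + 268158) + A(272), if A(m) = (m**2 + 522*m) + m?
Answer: 413163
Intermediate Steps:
A(m) = m**2 + 523*m
(-71235 + 268158) + A(272) = (-71235 + 268158) + 272*(523 + 272) = 196923 + 272*795 = 196923 + 216240 = 413163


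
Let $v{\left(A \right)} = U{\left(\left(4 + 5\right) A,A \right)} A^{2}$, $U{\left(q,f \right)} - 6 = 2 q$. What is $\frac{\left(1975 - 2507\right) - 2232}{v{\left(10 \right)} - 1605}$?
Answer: $- \frac{2764}{16995} \approx -0.16264$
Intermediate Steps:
$U{\left(q,f \right)} = 6 + 2 q$
$v{\left(A \right)} = A^{2} \left(6 + 18 A\right)$ ($v{\left(A \right)} = \left(6 + 2 \left(4 + 5\right) A\right) A^{2} = \left(6 + 2 \cdot 9 A\right) A^{2} = \left(6 + 18 A\right) A^{2} = A^{2} \left(6 + 18 A\right)$)
$\frac{\left(1975 - 2507\right) - 2232}{v{\left(10 \right)} - 1605} = \frac{\left(1975 - 2507\right) - 2232}{10^{2} \left(6 + 18 \cdot 10\right) - 1605} = \frac{\left(1975 - 2507\right) - 2232}{100 \left(6 + 180\right) - 1605} = \frac{-532 - 2232}{100 \cdot 186 - 1605} = - \frac{2764}{18600 - 1605} = - \frac{2764}{16995}$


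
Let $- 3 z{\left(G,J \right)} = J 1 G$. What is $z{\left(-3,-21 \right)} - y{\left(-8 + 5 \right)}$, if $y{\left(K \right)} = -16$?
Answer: $-5$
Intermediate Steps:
$z{\left(G,J \right)} = - \frac{G J}{3}$ ($z{\left(G,J \right)} = - \frac{J 1 G}{3} = - \frac{J G}{3} = - \frac{G J}{3}$)
$z{\left(-3,-21 \right)} - y{\left(-8 + 5 \right)} = \left(- \frac{1}{3}\right) \left(-3\right) \left(-21\right) - -16 = -21 + 16 = -5$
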